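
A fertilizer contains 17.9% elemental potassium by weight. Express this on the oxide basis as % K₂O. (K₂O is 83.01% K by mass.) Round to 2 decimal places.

%K₂O = 17.9 / 0.8301 = 21.5637%.

21.56% K₂O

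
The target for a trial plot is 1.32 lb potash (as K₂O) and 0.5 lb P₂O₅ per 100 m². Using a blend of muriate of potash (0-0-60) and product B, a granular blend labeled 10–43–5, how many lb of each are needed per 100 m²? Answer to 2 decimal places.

Per-100 m² balance (a = muriate of potash, b = product B):
K₂O: 0.6·a + 0.05·b = 1.32
P₂O₅: 0·a + 0.43·b = 0.5
Solving simultaneously: a = 2.1031, b = 1.16279.

2.10 lb muriate of potash, 1.16 lb product B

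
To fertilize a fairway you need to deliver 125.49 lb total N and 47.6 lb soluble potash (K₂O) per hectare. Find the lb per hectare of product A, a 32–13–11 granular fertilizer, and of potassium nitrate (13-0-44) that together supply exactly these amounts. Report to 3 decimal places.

Let a = lb of product A, b = lb of potassium nitrate (per hectare).
N: 0.32·a + 0.13·b = 125.49
K₂O: 0.11·a + 0.44·b = 47.6
From row1: a = (125.49 − 0.13·b) / 0.32.
Into row2: 0.11·(125.49 − 0.13·b)/0.32 + 0.44·b = 47.6 → b = 11.2893, a = 387.56996.

387.570 lb product A, 11.289 lb potassium nitrate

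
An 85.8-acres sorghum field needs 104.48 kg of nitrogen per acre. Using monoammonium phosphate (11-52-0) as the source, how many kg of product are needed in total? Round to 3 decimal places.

Product per acre = 104.48 / 11% = 949.818 kg.
Total product = 949.818 × 85.8 = 81494.4 kg.

81494.400 kg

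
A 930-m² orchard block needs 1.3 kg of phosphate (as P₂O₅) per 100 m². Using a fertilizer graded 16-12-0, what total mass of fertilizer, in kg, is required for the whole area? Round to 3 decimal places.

Product per 100 m² = 1.3 / 12% = 10.8333 kg.
Total product = 10.8333 × 930 / 100 = 100.75 kg.

100.750 kg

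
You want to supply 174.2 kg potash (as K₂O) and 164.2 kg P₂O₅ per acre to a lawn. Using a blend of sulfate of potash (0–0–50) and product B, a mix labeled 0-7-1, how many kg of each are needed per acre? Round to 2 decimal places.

Let a = kg of sulfate of potash, b = kg of product B (per acre).
K₂O: 0.5·a + 0.01·b = 174.2
P₂O₅: 0·a + 0.07·b = 164.2
Solving simultaneously: a = 301.486, b = 2345.714.

301.49 kg sulfate of potash, 2345.71 kg product B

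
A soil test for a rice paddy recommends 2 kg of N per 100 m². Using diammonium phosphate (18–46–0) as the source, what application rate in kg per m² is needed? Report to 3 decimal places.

0.111 kg of product per sq m

Product per 100 m² = 2 / 18% = 11.1111 kg.
Convert to per m²: 11.1111 × 0.01 = 0.111111 kg.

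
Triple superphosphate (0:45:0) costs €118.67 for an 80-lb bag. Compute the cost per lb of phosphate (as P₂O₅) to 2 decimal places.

P₂O₅ in bag = 80 × 45% = 36 lb.
Cost per lb P₂O₅ = €118.67 / 36 = €3.2964.

€3.30 per lb P₂O₅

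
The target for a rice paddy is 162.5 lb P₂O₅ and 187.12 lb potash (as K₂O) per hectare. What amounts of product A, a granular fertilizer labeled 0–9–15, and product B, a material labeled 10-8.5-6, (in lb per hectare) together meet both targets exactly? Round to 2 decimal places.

837.44 lb product A, 1025.06 lb product B

Per-hectare balance (a = product A, b = product B):
P₂O₅: 0.09·a + 0.085·b = 162.5
K₂O: 0.15·a + 0.06·b = 187.12
From row1: a = (162.5 − 0.085·b) / 0.09.
Into row2: 0.15·(162.5 − 0.085·b)/0.09 + 0.06·b = 187.12 → b = 1025.061, a = 837.442.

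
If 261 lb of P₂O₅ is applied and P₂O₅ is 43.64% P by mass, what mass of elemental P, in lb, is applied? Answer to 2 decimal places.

P = 261 × 0.4364 = 113.9004 lb.

113.90 lb P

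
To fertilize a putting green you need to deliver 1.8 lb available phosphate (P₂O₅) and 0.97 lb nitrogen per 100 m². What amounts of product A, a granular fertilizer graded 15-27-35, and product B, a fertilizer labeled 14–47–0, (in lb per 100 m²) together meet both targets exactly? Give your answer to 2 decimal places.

6.24 lb product A, 0.25 lb product B

Let a = lb of product A, b = lb of product B (per 100 m²).
P₂O₅: 0.27·a + 0.47·b = 1.8
N: 0.15·a + 0.14·b = 0.97
Eliminate a: (row1) − 0.27/0.15·(row2) → 0.218·b = 0.054, so b = 0.247706.
Back-substitute: a = (1.8 − 0.47·0.247706) / 0.27 = 6.23547.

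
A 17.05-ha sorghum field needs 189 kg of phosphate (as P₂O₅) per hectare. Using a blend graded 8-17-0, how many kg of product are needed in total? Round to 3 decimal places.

Product per hectare = 189 / 17% = 1111.76 kg.
Total product = 1111.76 × 17.05 = 18955.5882 kg.

18955.588 kg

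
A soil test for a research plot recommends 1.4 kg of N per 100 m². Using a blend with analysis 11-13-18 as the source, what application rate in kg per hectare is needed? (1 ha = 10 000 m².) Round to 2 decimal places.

1272.73 kg of product per hectare

Product per 100 m² = 1.4 / 11% = 12.7273 kg.
Convert to per hectare: 12.7273 × 100 = 1272.727 kg.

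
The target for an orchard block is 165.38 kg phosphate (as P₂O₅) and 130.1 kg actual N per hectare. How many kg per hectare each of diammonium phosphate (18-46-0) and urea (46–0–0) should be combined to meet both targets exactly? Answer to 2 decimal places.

359.52 kg diammonium phosphate, 142.14 kg urea

Let a = kg of diammonium phosphate, b = kg of urea (per hectare).
P₂O₅: 0.46·a + 0·b = 165.38
N: 0.18·a + 0.46·b = 130.1
Solving simultaneously: a = 359.522, b = 142.144.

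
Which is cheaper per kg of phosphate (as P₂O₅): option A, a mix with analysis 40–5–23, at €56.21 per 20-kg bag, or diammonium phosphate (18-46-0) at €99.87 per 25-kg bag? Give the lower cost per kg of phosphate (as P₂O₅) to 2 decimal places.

option A: P₂O₅ per bag = 20 × 5% = 1 kg; cost = 56.21 / 1 = €56.2100/kg P₂O₅.
diammonium phosphate: P₂O₅ per bag = 25 × 46% = 11.5 kg; cost = 99.87 / 11.5 = €8.6843/kg P₂O₅.
diammonium phosphate is cheaper.

€8.68 per kg P₂O₅ (diammonium phosphate)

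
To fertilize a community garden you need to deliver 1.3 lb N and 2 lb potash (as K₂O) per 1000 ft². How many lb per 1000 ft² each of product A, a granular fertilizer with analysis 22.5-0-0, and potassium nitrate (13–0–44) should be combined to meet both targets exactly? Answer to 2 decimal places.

3.15 lb product A, 4.55 lb potassium nitrate

Let a = lb of product A, b = lb of potassium nitrate (per 1000 ft²).
N: 0.225·a + 0.13·b = 1.3
K₂O: 0·a + 0.44·b = 2
Solving simultaneously: a = 3.15152, b = 4.54545.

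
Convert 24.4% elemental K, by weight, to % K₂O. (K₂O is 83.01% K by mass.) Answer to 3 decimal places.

%K₂O = 24.4 / 0.8301 = 29.39405%.

29.394% K₂O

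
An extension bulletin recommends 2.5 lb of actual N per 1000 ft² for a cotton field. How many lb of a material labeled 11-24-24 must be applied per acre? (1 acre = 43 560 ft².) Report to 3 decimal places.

990.000 lb of product per acre

Product per 1000 ft² = 2.5 / 11% = 22.7273 lb.
Convert to per acre: 22.7273 × 43.56 = 990 lb.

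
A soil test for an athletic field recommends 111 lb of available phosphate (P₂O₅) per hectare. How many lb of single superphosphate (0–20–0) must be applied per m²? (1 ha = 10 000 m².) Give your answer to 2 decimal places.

0.06 lb of product per sq m

Product per hectare = 111 / 20% = 555 lb.
Convert to per m²: 555 × 0.0001 = 0.0555 lb.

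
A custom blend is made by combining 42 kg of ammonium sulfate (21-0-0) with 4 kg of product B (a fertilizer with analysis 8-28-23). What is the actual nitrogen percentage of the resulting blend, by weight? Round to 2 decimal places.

19.87% N

Total mass = 42 + 4 = 46 kg.
N mass = 21%×42 + 8%×4 = 9.14 kg.
% N = 9.14 / 46 = 19.8696%.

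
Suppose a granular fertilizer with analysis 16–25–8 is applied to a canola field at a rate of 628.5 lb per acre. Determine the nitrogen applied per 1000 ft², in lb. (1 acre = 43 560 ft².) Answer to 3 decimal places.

2.309 lb N per thousand sq ft

nitrogen per acre = 628.5 × 16% = 100.56 lb.
Convert to per 1000 ft²: 100.56 × 0.0229568 = 2.30854 lb.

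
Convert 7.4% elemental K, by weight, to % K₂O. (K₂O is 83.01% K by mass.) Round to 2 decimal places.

8.91% K₂O

%K₂O = 7.4 / 0.8301 = 8.91459%.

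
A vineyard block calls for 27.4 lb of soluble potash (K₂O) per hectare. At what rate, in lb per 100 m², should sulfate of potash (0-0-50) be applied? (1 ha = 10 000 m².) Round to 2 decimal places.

Product per hectare = 27.4 / 50% = 54.8 lb.
Convert to per 100 m²: 54.8 × 0.01 = 0.548 lb.

0.55 lb of product per hundred sq m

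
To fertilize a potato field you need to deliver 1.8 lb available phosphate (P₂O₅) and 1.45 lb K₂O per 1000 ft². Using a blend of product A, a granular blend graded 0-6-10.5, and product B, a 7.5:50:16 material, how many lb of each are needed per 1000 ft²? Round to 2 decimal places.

10.19 lb product A, 2.38 lb product B

Per-1000 ft² balance (a = product A, b = product B):
P₂O₅: 0.06·a + 0.5·b = 1.8
K₂O: 0.105·a + 0.16·b = 1.45
Solving simultaneously: a = 10.1865, b = 2.37762.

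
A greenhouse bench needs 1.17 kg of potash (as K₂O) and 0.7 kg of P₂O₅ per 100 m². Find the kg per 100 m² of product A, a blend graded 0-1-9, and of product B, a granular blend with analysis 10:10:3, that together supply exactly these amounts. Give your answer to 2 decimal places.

With a, b = kg per 100 m² of product A and product B:
K₂O: 0.09·a + 0.03·b = 1.17
P₂O₅: 0.01·a + 0.1·b = 0.7
From row1: a = (1.17 − 0.03·b) / 0.09.
Into row2: 0.01·(1.17 − 0.03·b)/0.09 + 0.1·b = 0.7 → b = 5.89655, a = 11.0345.

11.03 kg product A, 5.90 kg product B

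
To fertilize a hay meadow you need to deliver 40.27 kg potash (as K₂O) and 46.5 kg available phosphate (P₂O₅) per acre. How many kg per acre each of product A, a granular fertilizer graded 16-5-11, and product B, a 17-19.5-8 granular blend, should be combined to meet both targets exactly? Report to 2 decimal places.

With a, b = kg per acre of product A and product B:
K₂O: 0.11·a + 0.08·b = 40.27
P₂O₅: 0.05·a + 0.195·b = 46.5
Solving simultaneously: a = 236.828, b = 177.736.

236.83 kg product A, 177.74 kg product B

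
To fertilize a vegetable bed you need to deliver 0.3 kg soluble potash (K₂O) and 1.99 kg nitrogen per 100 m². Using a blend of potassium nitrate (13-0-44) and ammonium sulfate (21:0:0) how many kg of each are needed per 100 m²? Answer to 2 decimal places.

Per-100 m² balance (a = potassium nitrate, b = ammonium sulfate):
K₂O: 0.44·a + 0·b = 0.3
N: 0.13·a + 0.21·b = 1.99
Solving simultaneously: a = 0.681818, b = 9.05411.

0.68 kg potassium nitrate, 9.05 kg ammonium sulfate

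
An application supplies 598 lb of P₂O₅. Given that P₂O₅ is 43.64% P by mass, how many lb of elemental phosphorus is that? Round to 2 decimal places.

P = 598 × 0.4364 = 260.967 lb.

260.97 lb P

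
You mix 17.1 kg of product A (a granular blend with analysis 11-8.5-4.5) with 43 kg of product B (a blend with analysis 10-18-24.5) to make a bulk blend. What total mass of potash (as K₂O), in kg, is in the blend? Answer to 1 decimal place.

K₂O mass = 4.5%×17.1 + 24.5%×43 = 11.3045 kg.

11.3 kg K₂O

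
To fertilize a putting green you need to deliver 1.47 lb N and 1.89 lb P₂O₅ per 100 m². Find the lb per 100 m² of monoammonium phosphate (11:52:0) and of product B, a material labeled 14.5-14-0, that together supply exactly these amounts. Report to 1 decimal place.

1.1 lb monoammonium phosphate, 9.3 lb product B

Per-100 m² balance (a = monoammonium phosphate, b = product B):
N: 0.11·a + 0.145·b = 1.47
P₂O₅: 0.52·a + 0.14·b = 1.89
From row1: a = (1.47 − 0.145·b) / 0.11.
Into row2: 0.52·(1.47 − 0.145·b)/0.11 + 0.14·b = 1.89 → b = 9.275, a = 1.1375.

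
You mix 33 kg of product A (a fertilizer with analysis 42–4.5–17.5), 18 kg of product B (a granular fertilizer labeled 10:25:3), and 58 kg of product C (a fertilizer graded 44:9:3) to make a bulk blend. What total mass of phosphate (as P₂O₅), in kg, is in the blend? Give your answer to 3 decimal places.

11.205 kg P₂O₅

P₂O₅ mass = 4.5%×33 + 25%×18 + 9%×58 = 11.205 kg.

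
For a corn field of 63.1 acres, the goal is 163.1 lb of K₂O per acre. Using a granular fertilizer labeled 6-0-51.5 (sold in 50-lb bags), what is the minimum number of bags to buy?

400 bags

Product per acre = 163.1 / 51.5% = 316.699 lb.
Total product = 316.699 × 63.1 = 19983.7 lb.
Bags = ⌈19983.7 / 50⌉ = 400.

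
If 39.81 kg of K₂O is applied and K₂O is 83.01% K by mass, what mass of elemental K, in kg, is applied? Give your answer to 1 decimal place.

K = 39.81 × 0.8301 = 33.0463 kg.

33.0 kg K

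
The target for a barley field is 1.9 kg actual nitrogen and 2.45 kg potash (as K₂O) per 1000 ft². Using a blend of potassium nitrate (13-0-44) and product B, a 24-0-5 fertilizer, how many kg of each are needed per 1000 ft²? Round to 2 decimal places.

With a, b = kg per 1000 ft² of potassium nitrate and product B:
N: 0.13·a + 0.24·b = 1.9
K₂O: 0.44·a + 0.05·b = 2.45
Eliminate b: (row1) − 0.24/0.05·(row2) → -1.982·a = -9.86, so a = 4.97477.
Then b = (2.45 − 0.44·4.97477) / 0.05 = 5.222.

4.97 kg potassium nitrate, 5.22 kg product B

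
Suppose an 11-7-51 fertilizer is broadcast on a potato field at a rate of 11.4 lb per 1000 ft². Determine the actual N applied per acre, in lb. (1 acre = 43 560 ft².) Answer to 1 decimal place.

54.6 lb N per acre

nitrogen per 1000 ft² = 11.4 × 11% = 1.254 lb.
Convert to per acre: 1.254 × 43.56 = 54.6242 lb.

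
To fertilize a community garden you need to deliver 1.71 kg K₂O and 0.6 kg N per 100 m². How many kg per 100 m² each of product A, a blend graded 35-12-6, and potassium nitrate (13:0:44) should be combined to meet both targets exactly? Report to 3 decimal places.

Let a = kg of product A, b = kg of potassium nitrate (per 100 m²).
K₂O: 0.06·a + 0.44·b = 1.71
N: 0.35·a + 0.13·b = 0.6
From row1: a = (1.71 − 0.44·b) / 0.06.
Into row2: 0.35·(1.71 − 0.44·b)/0.06 + 0.13·b = 0.6 → b = 3.84747, a = 0.285226.

0.285 kg product A, 3.847 kg potassium nitrate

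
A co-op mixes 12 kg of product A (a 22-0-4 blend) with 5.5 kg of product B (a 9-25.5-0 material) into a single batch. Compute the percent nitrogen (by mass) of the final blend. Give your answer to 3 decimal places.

Total mass = 12 + 5.5 = 17.5 kg.
N mass = 22%×12 + 9%×5.5 = 3.135 kg.
% N = 3.135 / 17.5 = 17.9143%.

17.914% N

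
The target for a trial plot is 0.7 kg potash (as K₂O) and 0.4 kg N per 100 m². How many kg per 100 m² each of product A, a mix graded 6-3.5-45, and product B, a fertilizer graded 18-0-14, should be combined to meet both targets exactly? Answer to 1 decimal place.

With a, b = kg per 100 m² of product A and product B:
K₂O: 0.45·a + 0.14·b = 0.7
N: 0.06·a + 0.18·b = 0.4
Eliminate b: (row1) − 0.14/0.18·(row2) → 0.403333·a = 0.388889, so a = 0.964187.
Then b = (0.4 − 0.06·0.964187) / 0.18 = 1.90083.

1.0 kg product A, 1.9 kg product B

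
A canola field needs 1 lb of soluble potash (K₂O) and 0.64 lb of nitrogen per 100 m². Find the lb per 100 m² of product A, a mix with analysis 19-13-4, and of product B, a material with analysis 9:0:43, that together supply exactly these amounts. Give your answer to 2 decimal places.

Per-100 m² balance (a = product A, b = product B):
K₂O: 0.04·a + 0.43·b = 1
N: 0.19·a + 0.09·b = 0.64
Eliminate b: (row1) − 0.43/0.09·(row2) → -0.867778·a = -2.05778, so a = 2.37132.
Then b = (0.64 − 0.19·2.37132) / 0.09 = 2.10499.

2.37 lb product A, 2.10 lb product B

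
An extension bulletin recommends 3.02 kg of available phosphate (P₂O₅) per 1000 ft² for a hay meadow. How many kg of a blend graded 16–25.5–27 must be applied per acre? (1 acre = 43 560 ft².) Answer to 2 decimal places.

Product per 1000 ft² = 3.02 / 25.5% = 11.8431 kg.
Convert to per acre: 11.8431 × 43.56 = 515.887 kg.

515.89 kg of product per acre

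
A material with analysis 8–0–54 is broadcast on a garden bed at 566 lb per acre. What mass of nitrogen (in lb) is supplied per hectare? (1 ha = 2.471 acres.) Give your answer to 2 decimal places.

nitrogen per acre = 566 × 8% = 45.28 lb.
Convert to per hectare: 45.28 × 2.471 = 111.887 lb.

111.89 lb N per hectare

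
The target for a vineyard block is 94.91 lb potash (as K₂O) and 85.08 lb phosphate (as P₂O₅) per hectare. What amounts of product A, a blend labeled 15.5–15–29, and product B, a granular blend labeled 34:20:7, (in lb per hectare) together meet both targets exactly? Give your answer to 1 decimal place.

274.2 lb product A, 219.7 lb product B

Let a = lb of product A, b = lb of product B (per hectare).
K₂O: 0.29·a + 0.07·b = 94.91
P₂O₅: 0.15·a + 0.2·b = 85.08
Eliminate a: (row1) − 0.29/0.15·(row2) → -0.316667·b = -69.578, so b = 219.72.
Back-substitute: a = (94.91 − 0.07·219.72) / 0.29 = 274.24.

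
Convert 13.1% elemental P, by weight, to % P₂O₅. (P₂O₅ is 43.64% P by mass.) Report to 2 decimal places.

%P₂O₅ = 13.1 / 0.4364 = 30.0183%.

30.02% P₂O₅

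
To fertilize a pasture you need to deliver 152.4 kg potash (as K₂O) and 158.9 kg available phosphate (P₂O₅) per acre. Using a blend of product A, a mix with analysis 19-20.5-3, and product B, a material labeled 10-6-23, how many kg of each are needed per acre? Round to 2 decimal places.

604.26 kg product A, 583.79 kg product B

Per-acre balance (a = product A, b = product B):
K₂O: 0.03·a + 0.23·b = 152.4
P₂O₅: 0.205·a + 0.06·b = 158.9
From row1: a = (152.4 − 0.23·b) / 0.03.
Into row2: 0.205·(152.4 − 0.23·b)/0.03 + 0.06·b = 158.9 → b = 583.793, a = 604.256.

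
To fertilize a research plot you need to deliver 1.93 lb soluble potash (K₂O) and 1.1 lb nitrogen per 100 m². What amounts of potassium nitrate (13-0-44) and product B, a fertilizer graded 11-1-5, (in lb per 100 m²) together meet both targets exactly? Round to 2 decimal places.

3.75 lb potassium nitrate, 5.56 lb product B

With a, b = lb per 100 m² of potassium nitrate and product B:
K₂O: 0.44·a + 0.05·b = 1.93
N: 0.13·a + 0.11·b = 1.1
Solving simultaneously: a = 3.75418, b = 5.56325.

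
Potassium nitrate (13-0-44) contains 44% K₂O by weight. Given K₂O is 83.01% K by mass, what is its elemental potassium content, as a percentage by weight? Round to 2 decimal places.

%K = 44 × 0.8301 = 36.5244%.

36.52% K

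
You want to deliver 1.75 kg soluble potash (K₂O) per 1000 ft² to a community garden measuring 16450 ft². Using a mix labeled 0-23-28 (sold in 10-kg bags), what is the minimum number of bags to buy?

11 bags

Product per 1000 ft² = 1.75 / 28% = 6.25 kg.
Total product = 6.25 × 16450 / 1000 = 102.812 kg.
Bags = ⌈102.812 / 10⌉ = 11.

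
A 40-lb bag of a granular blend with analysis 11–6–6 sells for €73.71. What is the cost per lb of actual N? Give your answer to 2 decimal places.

N in bag = 40 × 11% = 4.4 lb.
Cost per lb N = €73.71 / 4.4 = €16.7523.

€16.75 per lb N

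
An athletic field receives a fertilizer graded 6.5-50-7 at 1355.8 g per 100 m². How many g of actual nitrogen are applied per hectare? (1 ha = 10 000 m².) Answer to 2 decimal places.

8812.70 g N per hectare

nitrogen per 100 m² = 1355.8 × 6.5% = 88.127 g.
Convert to per hectare: 88.127 × 100 = 8812.7 g.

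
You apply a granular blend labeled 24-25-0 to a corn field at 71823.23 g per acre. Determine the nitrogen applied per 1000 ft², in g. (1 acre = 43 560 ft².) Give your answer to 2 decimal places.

nitrogen per acre = 71823.23 × 24% = 17237.6 g.
Convert to per 1000 ft²: 17237.6 × 0.0229568 = 395.7203 g.

395.72 g N per thousand sq ft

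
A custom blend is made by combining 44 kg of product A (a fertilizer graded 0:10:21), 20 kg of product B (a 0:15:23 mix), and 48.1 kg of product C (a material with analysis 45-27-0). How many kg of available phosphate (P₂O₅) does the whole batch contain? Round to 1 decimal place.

P₂O₅ mass = 10%×44 + 15%×20 + 27%×48.1 = 20.387 kg.

20.4 kg P₂O₅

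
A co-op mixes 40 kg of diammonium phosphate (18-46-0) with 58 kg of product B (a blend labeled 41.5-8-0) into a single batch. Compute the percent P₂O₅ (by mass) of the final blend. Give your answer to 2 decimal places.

23.51% P₂O₅

Total mass = 40 + 58 = 98 kg.
P₂O₅ mass = 46%×40 + 8%×58 = 23.04 kg.
% P₂O₅ = 23.04 / 98 = 23.5102%.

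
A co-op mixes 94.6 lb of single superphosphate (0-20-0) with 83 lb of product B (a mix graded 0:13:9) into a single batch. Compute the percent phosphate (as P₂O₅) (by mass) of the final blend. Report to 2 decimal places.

Total mass = 94.6 + 83 = 177.6 lb.
P₂O₅ mass = 20%×94.6 + 13%×83 = 29.71 lb.
% P₂O₅ = 29.71 / 177.6 = 16.7286%.

16.73% P₂O₅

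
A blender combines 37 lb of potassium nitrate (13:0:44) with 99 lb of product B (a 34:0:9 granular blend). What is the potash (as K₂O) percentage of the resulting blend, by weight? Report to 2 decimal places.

18.52% K₂O

Total mass = 37 + 99 = 136 lb.
K₂O mass = 44%×37 + 9%×99 = 25.19 lb.
% K₂O = 25.19 / 136 = 18.5221%.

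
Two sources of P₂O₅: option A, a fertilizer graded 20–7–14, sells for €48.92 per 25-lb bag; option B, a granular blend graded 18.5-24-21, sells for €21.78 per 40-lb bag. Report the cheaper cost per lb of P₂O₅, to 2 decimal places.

€2.27 per lb P₂O₅ (option B)

option A: P₂O₅ per bag = 25 × 7% = 1.75 lb; cost = 48.92 / 1.75 = €27.9543/lb P₂O₅.
option B: P₂O₅ per bag = 40 × 24% = 9.6 lb; cost = 21.78 / 9.6 = €2.2688/lb P₂O₅.
option B is cheaper.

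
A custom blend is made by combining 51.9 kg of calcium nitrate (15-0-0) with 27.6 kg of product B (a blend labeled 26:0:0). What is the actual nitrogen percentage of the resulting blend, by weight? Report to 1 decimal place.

Total mass = 51.9 + 27.6 = 79.5 kg.
N mass = 15%×51.9 + 26%×27.6 = 14.961 kg.
% N = 14.961 / 79.5 = 18.8189%.

18.8% N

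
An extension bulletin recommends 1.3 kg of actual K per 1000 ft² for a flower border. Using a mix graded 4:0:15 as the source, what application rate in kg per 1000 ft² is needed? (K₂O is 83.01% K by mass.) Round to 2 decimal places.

10.44 kg of product per thousand sq ft

As K₂O: 1.3 / 0.8301 = 1.56608 kg per 1000 ft².
Product per 1000 ft² = 1.56608 / 15% = 10.4405 kg.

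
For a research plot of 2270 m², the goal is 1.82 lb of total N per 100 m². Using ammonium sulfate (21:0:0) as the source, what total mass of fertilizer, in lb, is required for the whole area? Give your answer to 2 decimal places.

196.73 lb

Product per 100 m² = 1.82 / 21% = 8.66667 lb.
Total product = 8.66667 × 2270 / 100 = 196.733 lb.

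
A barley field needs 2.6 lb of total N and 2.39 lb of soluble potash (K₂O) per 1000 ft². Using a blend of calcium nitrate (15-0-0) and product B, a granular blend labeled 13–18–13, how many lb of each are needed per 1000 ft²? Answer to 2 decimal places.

Per-1000 ft² balance (a = calcium nitrate, b = product B):
N: 0.15·a + 0.13·b = 2.6
K₂O: 0·a + 0.13·b = 2.39
Solving simultaneously: a = 1.4, b = 18.3846.

1.40 lb calcium nitrate, 18.38 lb product B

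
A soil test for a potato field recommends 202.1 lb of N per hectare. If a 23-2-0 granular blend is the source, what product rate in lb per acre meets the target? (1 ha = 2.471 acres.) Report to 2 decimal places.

355.60 lb of product per acre

Product per hectare = 202.1 / 23% = 878.696 lb.
Convert to per acre: 878.696 × 0.404694 = 355.603 lb.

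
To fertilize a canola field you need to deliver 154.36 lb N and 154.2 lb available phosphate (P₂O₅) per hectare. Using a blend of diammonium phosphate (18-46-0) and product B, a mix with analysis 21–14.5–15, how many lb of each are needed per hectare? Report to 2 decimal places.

141.84 lb diammonium phosphate, 613.47 lb product B

Per-hectare balance (a = diammonium phosphate, b = product B):
N: 0.18·a + 0.21·b = 154.36
P₂O₅: 0.46·a + 0.145·b = 154.2
From row1: a = (154.36 − 0.21·b) / 0.18.
Into row2: 0.46·(154.36 − 0.21·b)/0.18 + 0.145·b = 154.2 → b = 613.4695, a = 141.841.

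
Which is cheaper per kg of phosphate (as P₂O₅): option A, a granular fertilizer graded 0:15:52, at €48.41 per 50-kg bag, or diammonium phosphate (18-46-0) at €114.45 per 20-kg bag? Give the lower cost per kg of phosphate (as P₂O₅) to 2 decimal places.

€6.45 per kg P₂O₅ (option A)

option A: P₂O₅ per bag = 50 × 15% = 7.5 kg; cost = 48.41 / 7.5 = €6.4547/kg P₂O₅.
diammonium phosphate: P₂O₅ per bag = 20 × 46% = 9.2 kg; cost = 114.45 / 9.2 = €12.4402/kg P₂O₅.
option A is cheaper.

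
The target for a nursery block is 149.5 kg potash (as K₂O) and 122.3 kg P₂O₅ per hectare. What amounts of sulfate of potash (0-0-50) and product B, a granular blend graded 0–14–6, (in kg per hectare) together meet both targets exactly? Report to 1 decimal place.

With a, b = kg per hectare of sulfate of potash and product B:
K₂O: 0.5·a + 0.06·b = 149.5
P₂O₅: 0·a + 0.14·b = 122.3
Solving simultaneously: a = 194.171, b = 873.571.

194.2 kg sulfate of potash, 873.6 kg product B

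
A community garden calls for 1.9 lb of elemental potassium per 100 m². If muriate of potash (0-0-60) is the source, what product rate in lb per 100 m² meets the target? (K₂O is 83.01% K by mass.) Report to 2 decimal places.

As K₂O: 1.9 / 0.8301 = 2.28888 lb per 100 m².
Product per 100 m² = 2.28888 / 60% = 3.8148 lb.

3.81 lb of product per hundred sq m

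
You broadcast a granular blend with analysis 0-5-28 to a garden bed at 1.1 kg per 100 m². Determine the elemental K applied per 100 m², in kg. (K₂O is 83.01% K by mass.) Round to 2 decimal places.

K₂O per 100 m² = 1.1 × 28% = 0.308 kg.
Elemental K = 0.308 × 0.8301 = 0.255671 kg per 100 m².

0.26 kg K per hundred sq m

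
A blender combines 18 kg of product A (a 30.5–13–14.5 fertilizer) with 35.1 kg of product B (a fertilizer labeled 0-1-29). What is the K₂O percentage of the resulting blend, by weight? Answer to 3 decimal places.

Total mass = 18 + 35.1 = 53.1 kg.
K₂O mass = 14.5%×18 + 29%×35.1 = 12.789 kg.
% K₂O = 12.789 / 53.1 = 24.0847%.

24.085% K₂O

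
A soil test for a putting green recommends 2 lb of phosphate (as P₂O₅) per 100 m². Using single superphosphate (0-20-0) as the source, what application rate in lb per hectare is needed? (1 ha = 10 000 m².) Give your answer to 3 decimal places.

Product per 100 m² = 2 / 20% = 10 lb.
Convert to per hectare: 10 × 100 = 1000 lb.

1000.000 lb of product per hectare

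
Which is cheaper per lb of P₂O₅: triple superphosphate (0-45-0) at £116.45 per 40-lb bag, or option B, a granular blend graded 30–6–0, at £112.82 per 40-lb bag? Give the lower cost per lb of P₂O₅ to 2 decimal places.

£6.47 per lb P₂O₅ (triple superphosphate)

triple superphosphate: P₂O₅ per bag = 40 × 45% = 18 lb; cost = 116.45 / 18 = £6.4694/lb P₂O₅.
option B: P₂O₅ per bag = 40 × 6% = 2.4 lb; cost = 112.82 / 2.4 = £47.0083/lb P₂O₅.
triple superphosphate is cheaper.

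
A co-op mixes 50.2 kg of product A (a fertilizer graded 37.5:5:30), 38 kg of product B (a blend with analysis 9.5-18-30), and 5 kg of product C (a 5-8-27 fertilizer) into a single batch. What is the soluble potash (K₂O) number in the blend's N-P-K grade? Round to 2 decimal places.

Total mass = 50.2 + 38 + 5 = 93.2 kg.
K₂O mass = 30%×50.2 + 30%×38 + 27%×5 = 27.81 kg.
% K₂O = 27.81 / 93.2 = 29.8391%.

29.84% K₂O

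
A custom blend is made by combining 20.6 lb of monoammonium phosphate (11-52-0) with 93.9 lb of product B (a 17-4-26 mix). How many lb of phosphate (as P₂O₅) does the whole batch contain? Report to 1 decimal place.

14.5 lb P₂O₅

P₂O₅ mass = 52%×20.6 + 4%×93.9 = 14.468 lb.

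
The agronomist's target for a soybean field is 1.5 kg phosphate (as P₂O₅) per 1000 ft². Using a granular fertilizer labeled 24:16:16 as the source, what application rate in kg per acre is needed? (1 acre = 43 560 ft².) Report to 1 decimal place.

408.4 kg of product per acre

Product per 1000 ft² = 1.5 / 16% = 9.375 kg.
Convert to per acre: 9.375 × 43.56 = 408.375 kg.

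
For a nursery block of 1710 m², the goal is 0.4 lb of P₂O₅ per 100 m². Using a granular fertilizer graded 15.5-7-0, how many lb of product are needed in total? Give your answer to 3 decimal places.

97.714 lb

Product per 100 m² = 0.4 / 7% = 5.71429 lb.
Total product = 5.71429 × 1710 / 100 = 97.7143 lb.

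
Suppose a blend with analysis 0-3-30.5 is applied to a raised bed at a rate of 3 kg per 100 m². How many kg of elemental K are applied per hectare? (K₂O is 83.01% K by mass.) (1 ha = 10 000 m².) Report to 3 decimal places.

75.954 kg K per hectare

K₂O per 100 m² = 3 × 30.5% = 0.915 kg.
Elemental K = 0.915 × 0.8301 = 0.759541 kg per 100 m².
Convert to per hectare: 0.759541 × 100 = 75.9541 kg.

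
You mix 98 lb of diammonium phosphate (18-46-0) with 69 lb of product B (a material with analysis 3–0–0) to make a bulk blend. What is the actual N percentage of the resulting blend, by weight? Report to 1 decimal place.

11.8% N

Total mass = 98 + 69 = 167 lb.
N mass = 18%×98 + 3%×69 = 19.71 lb.
% N = 19.71 / 167 = 11.8024%.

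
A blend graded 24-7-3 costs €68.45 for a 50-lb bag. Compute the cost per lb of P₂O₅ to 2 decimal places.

€19.56 per lb P₂O₅

P₂O₅ in bag = 50 × 7% = 3.5 lb.
Cost per lb P₂O₅ = €68.45 / 3.5 = €19.5571.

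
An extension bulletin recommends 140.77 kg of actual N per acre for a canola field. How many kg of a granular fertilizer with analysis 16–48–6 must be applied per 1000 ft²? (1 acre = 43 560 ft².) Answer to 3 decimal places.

20.198 kg of product per thousand sq ft

Product per acre = 140.77 / 16% = 879.812 kg.
Convert to per 1000 ft²: 879.812 × 0.0229568 = 20.1977 kg.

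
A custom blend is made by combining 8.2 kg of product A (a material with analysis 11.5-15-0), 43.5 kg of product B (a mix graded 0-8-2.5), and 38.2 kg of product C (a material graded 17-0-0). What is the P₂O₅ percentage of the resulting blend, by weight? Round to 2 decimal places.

5.24% P₂O₅

Total mass = 8.2 + 43.5 + 38.2 = 89.9 kg.
P₂O₅ mass = 15%×8.2 + 8%×43.5 + 0%×38.2 = 4.71 kg.
% P₂O₅ = 4.71 / 89.9 = 5.23915%.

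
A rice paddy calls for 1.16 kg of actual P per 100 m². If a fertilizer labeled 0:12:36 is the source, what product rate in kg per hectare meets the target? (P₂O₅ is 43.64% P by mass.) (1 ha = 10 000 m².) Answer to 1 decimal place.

2215.1 kg of product per hectare

As P₂O₅: 1.16 / 0.4364 = 2.65811 kg per 100 m².
Product per 100 m² = 2.65811 / 12% = 22.1509 kg.
Convert to per hectare: 22.1509 × 100 = 2215.09 kg.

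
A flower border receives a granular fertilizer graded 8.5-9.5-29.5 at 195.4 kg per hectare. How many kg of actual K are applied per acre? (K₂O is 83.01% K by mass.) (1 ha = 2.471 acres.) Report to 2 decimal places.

K₂O per hectare = 195.4 × 29.5% = 57.643 kg.
Elemental K = 57.643 × 0.8301 = 47.8495 kg per hectare.
Convert to per acre: 47.8495 × 0.404694 = 19.3644 kg.

19.36 kg K per acre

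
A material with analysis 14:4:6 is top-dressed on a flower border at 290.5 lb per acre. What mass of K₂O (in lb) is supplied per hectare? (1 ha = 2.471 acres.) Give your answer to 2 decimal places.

43.07 lb K₂O per hectare

K₂O per acre = 290.5 × 6% = 17.43 lb.
Convert to per hectare: 17.43 × 2.471 = 43.0695 lb.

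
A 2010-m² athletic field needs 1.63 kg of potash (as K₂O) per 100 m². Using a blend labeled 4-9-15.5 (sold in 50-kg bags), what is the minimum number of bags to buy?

Product per 100 m² = 1.63 / 15.5% = 10.5161 kg.
Total product = 10.5161 × 2010 / 100 = 211.374 kg.
Bags = ⌈211.374 / 50⌉ = 5.

5 bags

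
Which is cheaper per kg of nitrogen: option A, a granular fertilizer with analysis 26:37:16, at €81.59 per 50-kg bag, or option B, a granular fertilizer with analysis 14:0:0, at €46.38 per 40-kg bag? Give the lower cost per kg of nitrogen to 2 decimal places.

option A: N per bag = 50 × 26% = 13 kg; cost = 81.59 / 13 = €6.2762/kg N.
option B: N per bag = 40 × 14% = 5.6 kg; cost = 46.38 / 5.6 = €8.2821/kg N.
option A is cheaper.

€6.28 per kg N (option A)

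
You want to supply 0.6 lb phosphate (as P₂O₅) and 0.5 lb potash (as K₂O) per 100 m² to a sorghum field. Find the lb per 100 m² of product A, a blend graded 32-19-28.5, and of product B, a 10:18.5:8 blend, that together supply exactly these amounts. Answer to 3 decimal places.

1.186 lb product A, 2.025 lb product B

Per-100 m² balance (a = product A, b = product B):
P₂O₅: 0.19·a + 0.185·b = 0.6
K₂O: 0.285·a + 0.08·b = 0.5
Eliminate b: (row1) − 0.185/0.08·(row2) → -0.469062·a = -0.55625, so a = 1.18588.
Then b = (0.5 − 0.285·1.18588) / 0.08 = 2.02532.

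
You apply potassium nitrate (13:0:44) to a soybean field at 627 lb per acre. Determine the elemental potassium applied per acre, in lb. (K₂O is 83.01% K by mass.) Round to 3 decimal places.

229.008 lb K per acre

K₂O per acre = 627 × 44% = 275.88 lb.
Elemental K = 275.88 × 0.8301 = 229.00799 lb per acre.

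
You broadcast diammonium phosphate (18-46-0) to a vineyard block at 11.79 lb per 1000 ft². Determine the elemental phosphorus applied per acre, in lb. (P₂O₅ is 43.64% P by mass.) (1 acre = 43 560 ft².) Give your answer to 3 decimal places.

P₂O₅ per 1000 ft² = 11.79 × 46% = 5.4234 lb.
Elemental P = 5.4234 × 0.4364 = 2.36677 lb per 1000 ft².
Convert to per acre: 2.36677 × 43.56 = 103.0966 lb.

103.097 lb P per acre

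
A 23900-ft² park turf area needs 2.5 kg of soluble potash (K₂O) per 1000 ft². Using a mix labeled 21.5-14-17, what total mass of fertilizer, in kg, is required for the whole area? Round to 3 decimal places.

351.471 kg

Product per 1000 ft² = 2.5 / 17% = 14.7059 kg.
Total product = 14.7059 × 23900 / 1000 = 351.4706 kg.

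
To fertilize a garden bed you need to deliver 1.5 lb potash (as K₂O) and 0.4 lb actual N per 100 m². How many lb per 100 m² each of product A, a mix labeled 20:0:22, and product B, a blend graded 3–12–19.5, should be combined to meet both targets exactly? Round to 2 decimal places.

Per-100 m² balance (a = product A, b = product B):
K₂O: 0.22·a + 0.195·b = 1.5
N: 0.2·a + 0.03·b = 0.4
Eliminate a: (row1) − 0.22/0.2·(row2) → 0.162·b = 1.06, so b = 6.54321.
Back-substitute: a = (1.5 − 0.195·6.54321) / 0.22 = 1.01852.

1.02 lb product A, 6.54 lb product B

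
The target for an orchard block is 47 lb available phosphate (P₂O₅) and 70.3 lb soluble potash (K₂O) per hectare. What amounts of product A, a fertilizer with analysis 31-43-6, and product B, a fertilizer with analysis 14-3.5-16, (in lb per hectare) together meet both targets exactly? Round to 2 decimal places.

With a, b = lb per hectare of product A and product B:
P₂O₅: 0.43·a + 0.035·b = 47
K₂O: 0.06·a + 0.16·b = 70.3
Eliminate a: (row1) − 0.43/0.06·(row2) → -1.11167·b = -456.817, so b = 410.9295.
Back-substitute: a = (47 − 0.035·410.9295) / 0.43 = 75.8546.

75.85 lb product A, 410.93 lb product B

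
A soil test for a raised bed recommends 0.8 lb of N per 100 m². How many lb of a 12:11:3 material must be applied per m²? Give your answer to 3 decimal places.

Product per 100 m² = 0.8 / 12% = 6.66667 lb.
Convert to per m²: 6.66667 × 0.01 = 0.0666667 lb.

0.067 lb of product per sq m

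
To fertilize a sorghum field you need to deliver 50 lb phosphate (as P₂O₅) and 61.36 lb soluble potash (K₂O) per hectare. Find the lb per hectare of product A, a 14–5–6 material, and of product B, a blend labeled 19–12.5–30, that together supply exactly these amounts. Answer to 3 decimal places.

Let a = lb of product A, b = lb of product B (per hectare).
P₂O₅: 0.05·a + 0.125·b = 50
K₂O: 0.06·a + 0.3·b = 61.36
From row1: a = (50 − 0.125·b) / 0.05.
Into row2: 0.06·(50 − 0.125·b)/0.05 + 0.3·b = 61.36 → b = 9.06667, a = 977.3333.

977.333 lb product A, 9.067 lb product B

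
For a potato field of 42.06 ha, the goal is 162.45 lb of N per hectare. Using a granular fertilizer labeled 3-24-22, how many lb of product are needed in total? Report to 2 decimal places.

Product per hectare = 162.45 / 3% = 5415 lb.
Total product = 5415 × 42.06 = 227754.9 lb.

227754.90 lb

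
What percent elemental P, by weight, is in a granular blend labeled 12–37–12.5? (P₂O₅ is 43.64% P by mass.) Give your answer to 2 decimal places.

16.15% P

%P = 37 × 0.4364 = 16.1468%.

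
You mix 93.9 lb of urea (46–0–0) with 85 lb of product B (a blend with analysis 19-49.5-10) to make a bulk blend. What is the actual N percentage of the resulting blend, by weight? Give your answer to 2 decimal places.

33.17% N

Total mass = 93.9 + 85 = 178.9 lb.
N mass = 46%×93.9 + 19%×85 = 59.344 lb.
% N = 59.344 / 178.9 = 33.1716%.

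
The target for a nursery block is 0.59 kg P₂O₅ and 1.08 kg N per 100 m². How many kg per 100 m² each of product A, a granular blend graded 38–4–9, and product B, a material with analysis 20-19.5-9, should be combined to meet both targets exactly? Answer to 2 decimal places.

1.40 kg product A, 2.74 kg product B

Let a = kg of product A, b = kg of product B (per 100 m²).
P₂O₅: 0.04·a + 0.195·b = 0.59
N: 0.38·a + 0.2·b = 1.08
Eliminate b: (row1) − 0.195/0.2·(row2) → -0.3305·a = -0.463, so a = 1.40091.
Then b = (1.08 − 0.38·1.40091) / 0.2 = 2.73828.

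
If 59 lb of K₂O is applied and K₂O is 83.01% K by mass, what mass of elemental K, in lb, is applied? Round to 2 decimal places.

48.98 lb K

K = 59 × 0.8301 = 48.9759 lb.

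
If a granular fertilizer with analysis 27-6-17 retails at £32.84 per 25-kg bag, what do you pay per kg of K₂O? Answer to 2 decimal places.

K₂O in bag = 25 × 17% = 4.25 kg.
Cost per kg K₂O = £32.84 / 4.25 = £7.7271.

£7.73 per kg K₂O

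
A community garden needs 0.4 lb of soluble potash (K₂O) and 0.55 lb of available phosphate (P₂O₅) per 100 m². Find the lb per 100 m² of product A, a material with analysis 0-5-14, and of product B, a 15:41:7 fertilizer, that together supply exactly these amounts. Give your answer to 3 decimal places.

2.328 lb product A, 1.058 lb product B

With a, b = lb per 100 m² of product A and product B:
K₂O: 0.14·a + 0.07·b = 0.4
P₂O₅: 0.05·a + 0.41·b = 0.55
Solving simultaneously: a = 2.32839, b = 1.05751.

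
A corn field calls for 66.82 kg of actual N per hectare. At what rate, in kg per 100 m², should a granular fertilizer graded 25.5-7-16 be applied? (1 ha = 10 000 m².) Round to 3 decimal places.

2.620 kg of product per hundred sq m

Product per hectare = 66.82 / 25.5% = 262.039 kg.
Convert to per 100 m²: 262.039 × 0.01 = 2.62039 kg.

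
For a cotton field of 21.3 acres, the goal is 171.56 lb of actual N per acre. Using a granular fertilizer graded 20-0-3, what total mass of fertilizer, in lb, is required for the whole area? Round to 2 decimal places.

Product per acre = 171.56 / 20% = 857.8 lb.
Total product = 857.8 × 21.3 = 18271.14 lb.

18271.14 lb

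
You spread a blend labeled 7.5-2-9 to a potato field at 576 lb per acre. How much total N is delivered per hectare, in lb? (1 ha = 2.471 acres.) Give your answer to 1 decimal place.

nitrogen per acre = 576 × 7.5% = 43.2 lb.
Convert to per hectare: 43.2 × 2.471 = 106.747 lb.

106.7 lb N per hectare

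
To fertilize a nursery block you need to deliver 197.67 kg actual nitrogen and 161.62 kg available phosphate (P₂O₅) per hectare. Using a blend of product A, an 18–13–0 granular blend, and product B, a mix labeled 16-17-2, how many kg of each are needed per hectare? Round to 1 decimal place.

790.3 kg product A, 346.4 kg product B

Per-hectare balance (a = product A, b = product B):
N: 0.18·a + 0.16·b = 197.67
P₂O₅: 0.13·a + 0.17·b = 161.62
Eliminate b: (row1) − 0.16/0.17·(row2) → 0.0576471·a = 45.5571, so a = 790.276.
Then b = (161.62 − 0.13·790.276) / 0.17 = 346.378.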